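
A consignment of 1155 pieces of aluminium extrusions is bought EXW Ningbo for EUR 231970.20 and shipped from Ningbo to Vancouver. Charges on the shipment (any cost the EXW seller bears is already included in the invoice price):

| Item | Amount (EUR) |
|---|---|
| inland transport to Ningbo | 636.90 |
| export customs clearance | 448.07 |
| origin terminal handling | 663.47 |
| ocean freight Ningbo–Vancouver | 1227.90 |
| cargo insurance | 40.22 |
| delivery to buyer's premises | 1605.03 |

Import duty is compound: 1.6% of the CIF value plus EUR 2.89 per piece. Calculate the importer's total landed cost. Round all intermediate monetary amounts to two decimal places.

Total landed cost: EUR 243689.53

EXW: the seller makes goods available at their premises; the buyer bears all onward costs.
CIF value = EXW price + inland to port + export clearance + origin terminal + freight + insurance = 231970.20 + 636.90 + 448.07 + 663.47 + 1227.90 + 40.22 = 234986.76
Ad valorem component: 234986.76 × 1.6% = 3759.79
Specific component: 1155 × 2.89 = 3337.95
Import duty = 3759.79 + 3337.95 = 7097.74
Buyer bears: inland to port 636.90 + export clearance 448.07 + origin terminal 663.47 + freight 1227.90 + insurance 40.22 + delivery 1605.03 + duty 7097.74 = 11719.33
Landed cost = invoice 231970.20 + 11719.33 = 243689.53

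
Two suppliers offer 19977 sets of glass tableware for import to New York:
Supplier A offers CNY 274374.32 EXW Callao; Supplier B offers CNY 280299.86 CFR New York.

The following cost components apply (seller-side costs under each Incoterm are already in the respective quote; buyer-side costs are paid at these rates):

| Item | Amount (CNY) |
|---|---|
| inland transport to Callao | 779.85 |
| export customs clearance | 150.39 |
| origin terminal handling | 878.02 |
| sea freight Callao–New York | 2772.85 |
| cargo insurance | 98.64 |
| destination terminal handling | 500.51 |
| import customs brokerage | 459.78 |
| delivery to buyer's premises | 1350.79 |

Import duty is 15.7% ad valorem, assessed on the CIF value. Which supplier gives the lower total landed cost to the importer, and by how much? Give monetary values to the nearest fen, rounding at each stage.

Supplier A (EXW):
CIF value = EXW price + inland to port + export clearance + origin terminal + freight + insurance = 274374.32 + 779.85 + 150.39 + 878.02 + 2772.85 + 98.64 = 279054.07
Import duty = 279054.07 × 15.7% = 43811.49
Buyer bears (A): 779.85 + 150.39 + 878.02 + 2772.85 + 98.64 + 500.51 + 459.78 + 1350.79 = 6990.83
Landed cost (A) = invoice 274374.32 + 6990.83 + duty 43811.49 = 325176.64
Supplier B (CFR):
CIF value = CFR price + insurance = 280299.86 + 98.64 = 280398.50
Import duty = 280398.50 × 15.7% = 44022.56
Buyer bears (B): 98.64 + 500.51 + 459.78 + 1350.79 = 2409.72
Landed cost (B) = invoice 280299.86 + 2409.72 + duty 44022.56 = 326732.14
Difference = |325176.64 − 326732.14| = 1555.50

Supplier A is cheaper by CNY 1555.50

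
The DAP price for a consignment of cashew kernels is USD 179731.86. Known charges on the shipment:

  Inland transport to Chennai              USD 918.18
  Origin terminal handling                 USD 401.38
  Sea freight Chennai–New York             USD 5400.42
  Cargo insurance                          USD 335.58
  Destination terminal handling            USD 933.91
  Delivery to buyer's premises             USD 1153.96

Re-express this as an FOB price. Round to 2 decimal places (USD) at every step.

FOB price: USD 171907.99

Not relevant to the conversion: origin terminal, inland to port — on the seller under both DAP and FOB; already in the DAP price and stays in the FOB price.
From DAP to FOB, the seller no longer bears: freight, insurance, destination terminal, delivery.
FOB price = 179731.86 − 5400.42 − 335.58 − 933.91 − 1153.96 = 171907.99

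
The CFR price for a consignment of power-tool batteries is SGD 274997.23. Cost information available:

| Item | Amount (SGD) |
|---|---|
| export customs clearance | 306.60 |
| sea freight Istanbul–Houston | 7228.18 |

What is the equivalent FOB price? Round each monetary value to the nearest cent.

Not relevant to the conversion: export clearance — on the seller under both CFR and FOB; already in the CFR price and stays in the FOB price.
From CFR to FOB, the seller no longer bears: freight.
FOB price = 274997.23 − 7228.18 = 267769.05

FOB price: SGD 267769.05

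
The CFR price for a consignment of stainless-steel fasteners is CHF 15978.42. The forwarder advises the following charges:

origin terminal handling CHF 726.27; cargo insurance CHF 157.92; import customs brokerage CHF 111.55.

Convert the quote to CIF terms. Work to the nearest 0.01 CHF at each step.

CIF price: CHF 16136.34

Not relevant to the conversion: origin terminal — on the seller under both CFR and CIF; already in the CFR price and stays in the CIF price. brokerage — on the buyer under both terms; not part of either seller's price.
From CFR to CIF, the seller additionally bears: insurance.
CIF price = 15978.42 + 157.92 = 16136.34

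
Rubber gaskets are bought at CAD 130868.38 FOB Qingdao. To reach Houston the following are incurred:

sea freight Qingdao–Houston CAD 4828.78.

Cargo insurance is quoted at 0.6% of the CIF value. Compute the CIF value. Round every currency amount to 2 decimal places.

Let C be the CIF value. C = FOB price + freight + 0.6% × C
C − 0.6% × C = 130868.38 + 4828.78
0.994 × C = 135697.16
C = 135697.16 / 0.994 = 136516.26
Insurance premium = 0.6% × 136516.26 = 819.10

CIF value: CAD 136516.26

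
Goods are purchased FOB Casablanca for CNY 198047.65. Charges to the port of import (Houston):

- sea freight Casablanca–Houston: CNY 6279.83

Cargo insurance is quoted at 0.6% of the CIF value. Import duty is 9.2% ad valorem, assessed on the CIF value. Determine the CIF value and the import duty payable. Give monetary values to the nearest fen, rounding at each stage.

Let C be the CIF value. C = FOB price + freight + 0.6% × C
C − 0.6% × C = 198047.65 + 6279.83
0.994 × C = 204327.48
C = 204327.48 / 0.994 = 205560.85
Insurance premium = 0.6% × 205560.85 = 1233.37
Import duty = 205560.85 × 9.2% = 18911.60

CIF value: CNY 205560.85; import duty: CNY 18911.60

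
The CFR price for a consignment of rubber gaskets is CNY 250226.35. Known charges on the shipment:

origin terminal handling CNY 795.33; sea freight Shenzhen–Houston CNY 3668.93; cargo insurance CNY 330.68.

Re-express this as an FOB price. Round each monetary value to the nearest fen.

Not relevant to the conversion: origin terminal — on the seller under both CFR and FOB; already in the CFR price and stays in the FOB price. insurance — on the buyer under both terms; not part of either seller's price.
From CFR to FOB, the seller no longer bears: freight.
FOB price = 250226.35 − 3668.93 = 246557.42

FOB price: CNY 246557.42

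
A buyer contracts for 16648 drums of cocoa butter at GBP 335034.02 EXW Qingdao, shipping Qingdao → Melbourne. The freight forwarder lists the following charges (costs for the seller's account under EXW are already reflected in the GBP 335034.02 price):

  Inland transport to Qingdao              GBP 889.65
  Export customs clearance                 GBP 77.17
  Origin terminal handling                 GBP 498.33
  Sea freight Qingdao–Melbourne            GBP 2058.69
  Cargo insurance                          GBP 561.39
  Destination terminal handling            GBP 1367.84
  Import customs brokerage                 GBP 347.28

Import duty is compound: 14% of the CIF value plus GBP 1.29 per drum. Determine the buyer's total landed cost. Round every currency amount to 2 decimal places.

Total landed cost: GBP 409786.99

EXW: the seller makes goods available at their premises; the buyer bears all onward costs.
CIF value = EXW price + inland to port + export clearance + origin terminal + freight + insurance = 335034.02 + 889.65 + 77.17 + 498.33 + 2058.69 + 561.39 = 339119.25
Ad valorem component: 339119.25 × 14% = 47476.70
Specific component: 16648 × 1.29 = 21475.92
Import duty = 47476.70 + 21475.92 = 68952.62
Buyer bears: inland to port 889.65 + export clearance 77.17 + origin terminal 498.33 + freight 2058.69 + insurance 561.39 + destination terminal 1367.84 + brokerage 347.28 + duty 68952.62 = 74752.97
Landed cost = invoice 335034.02 + 74752.97 = 409786.99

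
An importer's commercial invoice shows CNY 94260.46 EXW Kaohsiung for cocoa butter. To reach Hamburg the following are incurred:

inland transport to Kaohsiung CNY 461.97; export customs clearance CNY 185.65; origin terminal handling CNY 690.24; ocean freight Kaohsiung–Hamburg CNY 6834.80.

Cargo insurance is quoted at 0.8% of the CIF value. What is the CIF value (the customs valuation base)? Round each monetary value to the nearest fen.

Let C be the CIF value. C = EXW price + pre-shipment costs + freight + 0.8% × C
C − 0.8% × C = 94260.46 + 461.97 + 185.65 + 690.24 + 6834.80
0.992 × C = 102433.12
C = 102433.12 / 0.992 = 103259.19
Insurance premium = 0.8% × 103259.19 = 826.07

CIF value: CNY 103259.19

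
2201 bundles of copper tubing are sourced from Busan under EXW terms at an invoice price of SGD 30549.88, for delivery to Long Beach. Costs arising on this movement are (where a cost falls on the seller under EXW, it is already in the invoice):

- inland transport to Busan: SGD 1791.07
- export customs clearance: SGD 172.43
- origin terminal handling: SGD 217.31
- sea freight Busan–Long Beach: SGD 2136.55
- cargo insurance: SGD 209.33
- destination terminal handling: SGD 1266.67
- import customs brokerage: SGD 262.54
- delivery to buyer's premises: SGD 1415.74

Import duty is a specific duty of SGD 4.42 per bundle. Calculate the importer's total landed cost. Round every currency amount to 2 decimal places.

Total landed cost: SGD 47749.94

EXW: the seller makes goods available at their premises; the buyer bears all onward costs.
CIF value = EXW price + inland to port + export clearance + origin terminal + freight + insurance = 30549.88 + 1791.07 + 172.43 + 217.31 + 2136.55 + 209.33 = 35076.57
Import duty = 2201 × 4.42 = 9728.42
Buyer bears: inland to port 1791.07 + export clearance 172.43 + origin terminal 217.31 + freight 2136.55 + insurance 209.33 + destination terminal 1266.67 + brokerage 262.54 + delivery 1415.74 + duty 9728.42 = 17200.06
Landed cost = invoice 30549.88 + 17200.06 = 47749.94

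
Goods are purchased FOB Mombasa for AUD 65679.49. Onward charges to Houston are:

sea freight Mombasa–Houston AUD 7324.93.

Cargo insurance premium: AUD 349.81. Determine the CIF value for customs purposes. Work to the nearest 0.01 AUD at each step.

CIF value: AUD 73354.23

CIF = FOB price + freight + insurance
CIF = 65679.49 + 7324.93 + 349.81 = 73354.23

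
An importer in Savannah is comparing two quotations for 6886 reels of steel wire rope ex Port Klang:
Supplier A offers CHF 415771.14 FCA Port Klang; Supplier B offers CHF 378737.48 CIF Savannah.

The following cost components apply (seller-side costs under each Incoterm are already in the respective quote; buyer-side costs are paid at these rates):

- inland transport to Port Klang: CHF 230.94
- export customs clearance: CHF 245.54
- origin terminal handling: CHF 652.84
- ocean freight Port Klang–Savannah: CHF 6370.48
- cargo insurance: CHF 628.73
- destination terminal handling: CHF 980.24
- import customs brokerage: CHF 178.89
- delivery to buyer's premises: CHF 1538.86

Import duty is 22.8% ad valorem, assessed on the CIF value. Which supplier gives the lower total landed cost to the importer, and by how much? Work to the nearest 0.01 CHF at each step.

Supplier A (FCA):
CIF value = FCA price + origin terminal + freight + insurance = 415771.14 + 652.84 + 6370.48 + 628.73 = 423423.19
Import duty = 423423.19 × 22.8% = 96540.49
Buyer bears (A): 652.84 + 6370.48 + 628.73 + 980.24 + 178.89 + 1538.86 = 10350.04
Landed cost (A) = invoice 415771.14 + 10350.04 + duty 96540.49 = 522661.67
Supplier B (CIF):
The CIF price already equals the CIF value: 378737.48
Import duty = 378737.48 × 22.8% = 86352.15
Buyer bears (B): 980.24 + 178.89 + 1538.86 = 2697.99
Landed cost (B) = invoice 378737.48 + 2697.99 + duty 86352.15 = 467787.62
Difference = |522661.67 − 467787.62| = 54874.05

Supplier B is cheaper by CHF 54874.05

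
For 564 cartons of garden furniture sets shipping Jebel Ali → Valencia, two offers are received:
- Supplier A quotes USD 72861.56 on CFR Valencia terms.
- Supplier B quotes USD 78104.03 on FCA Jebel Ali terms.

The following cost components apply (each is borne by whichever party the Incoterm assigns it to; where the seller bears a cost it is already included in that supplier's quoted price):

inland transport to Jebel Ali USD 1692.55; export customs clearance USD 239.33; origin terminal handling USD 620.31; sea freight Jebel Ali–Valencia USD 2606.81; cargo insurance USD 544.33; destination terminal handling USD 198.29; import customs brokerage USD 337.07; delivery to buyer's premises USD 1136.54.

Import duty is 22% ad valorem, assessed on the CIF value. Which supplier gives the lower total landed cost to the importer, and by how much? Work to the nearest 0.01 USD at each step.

Supplier A (CFR):
CIF value = CFR price + insurance = 72861.56 + 544.33 = 73405.89
Import duty = 73405.89 × 22% = 16149.30
Buyer bears (A): 544.33 + 198.29 + 337.07 + 1136.54 = 2216.23
Landed cost (A) = invoice 72861.56 + 2216.23 + duty 16149.30 = 91227.09
Supplier B (FCA):
CIF value = FCA price + origin terminal + freight + insurance = 78104.03 + 620.31 + 2606.81 + 544.33 = 81875.48
Import duty = 81875.48 × 22% = 18012.61
Buyer bears (B): 620.31 + 2606.81 + 544.33 + 198.29 + 337.07 + 1136.54 = 5443.35
Landed cost (B) = invoice 78104.03 + 5443.35 + duty 18012.61 = 101559.99
Difference = |91227.09 − 101559.99| = 10332.90

Supplier A is cheaper by USD 10332.90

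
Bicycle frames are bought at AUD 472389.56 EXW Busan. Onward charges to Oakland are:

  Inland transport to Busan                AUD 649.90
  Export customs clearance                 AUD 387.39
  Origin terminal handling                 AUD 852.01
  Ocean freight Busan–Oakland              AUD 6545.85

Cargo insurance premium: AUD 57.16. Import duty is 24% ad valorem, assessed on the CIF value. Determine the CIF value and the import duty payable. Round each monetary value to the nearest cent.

CIF value: AUD 480881.87; import duty: AUD 115411.65

CIF = EXW price + pre-shipment costs + freight + insurance
CIF = 472389.56 + 649.90 + 387.39 + 852.01 + 6545.85 + 57.16 = 480881.87
Import duty = 480881.87 × 24% = 115411.65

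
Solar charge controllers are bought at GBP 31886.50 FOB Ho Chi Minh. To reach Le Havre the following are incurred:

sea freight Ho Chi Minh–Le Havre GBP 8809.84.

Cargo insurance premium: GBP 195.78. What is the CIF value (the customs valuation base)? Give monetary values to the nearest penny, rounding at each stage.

CIF = FOB price + freight + insurance
CIF = 31886.50 + 8809.84 + 195.78 = 40892.12

CIF value: GBP 40892.12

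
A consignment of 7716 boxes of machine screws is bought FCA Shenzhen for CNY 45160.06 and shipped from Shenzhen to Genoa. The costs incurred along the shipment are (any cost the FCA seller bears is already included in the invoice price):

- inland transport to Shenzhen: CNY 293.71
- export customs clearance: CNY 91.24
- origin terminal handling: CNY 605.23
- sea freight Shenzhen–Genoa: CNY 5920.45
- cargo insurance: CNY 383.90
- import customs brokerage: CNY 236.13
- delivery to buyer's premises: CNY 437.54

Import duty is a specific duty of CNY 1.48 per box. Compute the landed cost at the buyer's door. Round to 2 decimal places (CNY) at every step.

Total landed cost: CNY 64162.99

FCA: the seller delivers export-cleared goods to the carrier; the buyer bears costs from that point.
Already in the invoice (seller's account under FCA): inland to port, export clearance — exclude.
CIF value = FCA price + origin terminal + freight + insurance = 45160.06 + 605.23 + 5920.45 + 383.90 = 52069.64
Import duty = 7716 × 1.48 = 11419.68
Buyer bears: origin terminal 605.23 + freight 5920.45 + insurance 383.90 + brokerage 236.13 + delivery 437.54 + duty 11419.68 = 19002.93
Landed cost = invoice 45160.06 + 19002.93 = 64162.99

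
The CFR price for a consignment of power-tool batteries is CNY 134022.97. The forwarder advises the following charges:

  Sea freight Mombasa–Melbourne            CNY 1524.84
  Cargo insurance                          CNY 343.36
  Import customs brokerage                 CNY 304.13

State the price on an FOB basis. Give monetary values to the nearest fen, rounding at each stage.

FOB price: CNY 132498.13

Not relevant to the conversion: insurance, brokerage — on the buyer under both terms; not part of either seller's price.
From CFR to FOB, the seller no longer bears: freight.
FOB price = 134022.97 − 1524.84 = 132498.13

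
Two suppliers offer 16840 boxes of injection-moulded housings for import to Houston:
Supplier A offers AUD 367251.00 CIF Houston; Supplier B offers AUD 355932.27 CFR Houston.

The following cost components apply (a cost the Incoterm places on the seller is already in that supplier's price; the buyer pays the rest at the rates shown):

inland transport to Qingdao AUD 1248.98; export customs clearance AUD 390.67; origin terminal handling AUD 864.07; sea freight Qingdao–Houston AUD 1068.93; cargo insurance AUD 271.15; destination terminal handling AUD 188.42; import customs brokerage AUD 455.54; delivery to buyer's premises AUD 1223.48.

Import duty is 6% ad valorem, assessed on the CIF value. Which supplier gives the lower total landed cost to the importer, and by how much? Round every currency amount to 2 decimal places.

Supplier A (CIF):
The CIF price already equals the CIF value: 367251.00
Import duty = 367251.00 × 6% = 22035.06
Buyer bears (A): 188.42 + 455.54 + 1223.48 = 1867.44
Landed cost (A) = invoice 367251.00 + 1867.44 + duty 22035.06 = 391153.50
Supplier B (CFR):
CIF value = CFR price + insurance = 355932.27 + 271.15 = 356203.42
Import duty = 356203.42 × 6% = 21372.21
Buyer bears (B): 271.15 + 188.42 + 455.54 + 1223.48 = 2138.59
Landed cost (B) = invoice 355932.27 + 2138.59 + duty 21372.21 = 379443.07
Difference = |391153.50 − 379443.07| = 11710.43

Supplier B is cheaper by AUD 11710.43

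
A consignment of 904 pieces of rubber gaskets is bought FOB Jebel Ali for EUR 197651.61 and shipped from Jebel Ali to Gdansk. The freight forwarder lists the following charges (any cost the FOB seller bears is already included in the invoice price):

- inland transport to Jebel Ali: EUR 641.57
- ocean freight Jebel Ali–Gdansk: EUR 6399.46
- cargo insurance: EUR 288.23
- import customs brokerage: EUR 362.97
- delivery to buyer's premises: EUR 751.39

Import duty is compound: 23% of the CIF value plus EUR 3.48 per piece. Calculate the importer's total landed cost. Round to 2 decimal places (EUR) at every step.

FOB: the seller bears costs until goods are on board at the origin port; the buyer bears freight, insurance and all costs thereafter.
Already in the invoice (seller's account under FOB): inland to port — exclude.
CIF value = FOB price + freight + insurance = 197651.61 + 6399.46 + 288.23 = 204339.30
Ad valorem component: 204339.30 × 23% = 46998.04
Specific component: 904 × 3.48 = 3145.92
Import duty = 46998.04 + 3145.92 = 50143.96
Buyer bears: freight 6399.46 + insurance 288.23 + brokerage 362.97 + delivery 751.39 + duty 50143.96 = 57946.01
Landed cost = invoice 197651.61 + 57946.01 = 255597.62

Total landed cost: EUR 255597.62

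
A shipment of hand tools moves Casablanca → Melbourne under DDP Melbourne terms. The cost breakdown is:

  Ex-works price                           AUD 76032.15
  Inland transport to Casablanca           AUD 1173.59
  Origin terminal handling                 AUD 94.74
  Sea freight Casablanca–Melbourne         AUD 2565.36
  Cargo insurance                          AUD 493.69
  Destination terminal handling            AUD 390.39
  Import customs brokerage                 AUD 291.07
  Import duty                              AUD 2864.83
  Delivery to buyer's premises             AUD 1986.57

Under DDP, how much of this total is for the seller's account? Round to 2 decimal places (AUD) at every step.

DDP: the seller bears all costs including import duty.
Seller's account: goods 76032.15 + inland to port 1173.59 + origin terminal 94.74 + freight 2565.36 + insurance 493.69 + destination terminal 390.39 + brokerage 291.07 + duty 2864.83 + delivery 1986.57 = 85892.39
Buyer's account: 0.00

Seller's account: AUD 85892.39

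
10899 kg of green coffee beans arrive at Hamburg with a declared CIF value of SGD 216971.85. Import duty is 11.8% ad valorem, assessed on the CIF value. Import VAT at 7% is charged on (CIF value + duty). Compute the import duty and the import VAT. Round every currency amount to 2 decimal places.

Import duty: SGD 25602.68; import VAT: SGD 16980.22

Import duty = 216971.85 × 11.8% = 25602.68
VAT base = CIF + duty = 216971.85 + 25602.68 = 242574.53
Import VAT = 242574.53 × 7% = 16980.22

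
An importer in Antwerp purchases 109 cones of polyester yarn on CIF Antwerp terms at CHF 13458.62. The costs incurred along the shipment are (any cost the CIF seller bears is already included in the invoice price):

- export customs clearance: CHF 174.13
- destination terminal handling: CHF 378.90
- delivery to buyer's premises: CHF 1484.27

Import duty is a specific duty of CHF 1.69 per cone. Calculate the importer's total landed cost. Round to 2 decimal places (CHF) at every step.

CIF: the seller pays costs through ocean freight and marine insurance to the destination port.
Already in the invoice (seller's account under CIF): export clearance — exclude.
The CIF price already equals the CIF value: 13458.62
Import duty = 109 × 1.69 = 184.21
Buyer bears: destination terminal 378.90 + delivery 1484.27 + duty 184.21 = 2047.38
Landed cost = invoice 13458.62 + 2047.38 = 15506.00

Total landed cost: CHF 15506.00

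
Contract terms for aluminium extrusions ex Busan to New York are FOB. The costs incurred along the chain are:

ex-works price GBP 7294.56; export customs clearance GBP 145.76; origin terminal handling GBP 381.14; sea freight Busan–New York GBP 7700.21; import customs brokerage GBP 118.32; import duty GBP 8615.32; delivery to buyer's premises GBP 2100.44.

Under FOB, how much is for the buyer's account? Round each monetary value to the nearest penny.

Buyer's account: GBP 18534.29

FOB: the seller bears costs until goods are on board at the origin port; the buyer bears freight, insurance and all costs thereafter.
Seller's account: goods 7294.56 + export clearance 145.76 + origin terminal 381.14 = 7821.46
Buyer's account: freight 7700.21 + brokerage 118.32 + duty 8615.32 + delivery 2100.44 = 18534.29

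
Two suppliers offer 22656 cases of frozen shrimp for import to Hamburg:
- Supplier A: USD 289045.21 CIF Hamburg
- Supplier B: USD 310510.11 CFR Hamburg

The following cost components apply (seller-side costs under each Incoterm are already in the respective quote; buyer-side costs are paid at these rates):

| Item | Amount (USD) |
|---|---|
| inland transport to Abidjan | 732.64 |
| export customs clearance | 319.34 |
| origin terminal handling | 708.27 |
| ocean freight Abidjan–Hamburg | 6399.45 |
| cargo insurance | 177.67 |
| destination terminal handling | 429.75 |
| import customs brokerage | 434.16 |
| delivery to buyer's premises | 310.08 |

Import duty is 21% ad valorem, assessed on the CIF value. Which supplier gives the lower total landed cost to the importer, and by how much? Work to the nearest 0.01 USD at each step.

Supplier A (CIF):
The CIF price already equals the CIF value: 289045.21
Import duty = 289045.21 × 21% = 60699.49
Buyer bears (A): 429.75 + 434.16 + 310.08 = 1173.99
Landed cost (A) = invoice 289045.21 + 1173.99 + duty 60699.49 = 350918.69
Supplier B (CFR):
CIF value = CFR price + insurance = 310510.11 + 177.67 = 310687.78
Import duty = 310687.78 × 21% = 65244.43
Buyer bears (B): 177.67 + 429.75 + 434.16 + 310.08 = 1351.66
Landed cost (B) = invoice 310510.11 + 1351.66 + duty 65244.43 = 377106.20
Difference = |350918.69 − 377106.20| = 26187.51

Supplier A is cheaper by USD 26187.51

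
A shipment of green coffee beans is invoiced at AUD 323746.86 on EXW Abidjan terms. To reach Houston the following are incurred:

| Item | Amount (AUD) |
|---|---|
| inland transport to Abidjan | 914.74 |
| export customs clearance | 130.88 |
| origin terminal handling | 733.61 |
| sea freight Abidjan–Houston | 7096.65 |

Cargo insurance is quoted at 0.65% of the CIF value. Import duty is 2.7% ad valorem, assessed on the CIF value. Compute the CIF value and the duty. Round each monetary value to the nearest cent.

Let C be the CIF value. C = EXW price + pre-shipment costs + freight + 0.65% × C
C − 0.65% × C = 323746.86 + 914.74 + 130.88 + 733.61 + 7096.65
0.9935 × C = 332622.74
C = 332622.74 / 0.9935 = 334798.93
Insurance premium = 0.65% × 334798.93 = 2176.19
Import duty = 334798.93 × 2.7% = 9039.57

CIF value: AUD 334798.93; import duty: AUD 9039.57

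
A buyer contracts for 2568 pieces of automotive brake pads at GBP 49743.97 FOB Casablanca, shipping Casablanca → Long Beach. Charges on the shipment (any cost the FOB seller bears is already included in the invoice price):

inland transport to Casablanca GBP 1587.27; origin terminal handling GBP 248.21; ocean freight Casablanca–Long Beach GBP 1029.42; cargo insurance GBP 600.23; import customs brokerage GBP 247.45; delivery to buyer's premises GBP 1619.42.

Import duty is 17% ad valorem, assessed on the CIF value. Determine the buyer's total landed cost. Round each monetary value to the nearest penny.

Total landed cost: GBP 61974.01

FOB: the seller bears costs until goods are on board at the origin port; the buyer bears freight, insurance and all costs thereafter.
Already in the invoice (seller's account under FOB): inland to port, origin terminal — exclude.
CIF value = FOB price + freight + insurance = 49743.97 + 1029.42 + 600.23 = 51373.62
Import duty = 51373.62 × 17% = 8733.52
Buyer bears: freight 1029.42 + insurance 600.23 + brokerage 247.45 + delivery 1619.42 + duty 8733.52 = 12230.04
Landed cost = invoice 49743.97 + 12230.04 = 61974.01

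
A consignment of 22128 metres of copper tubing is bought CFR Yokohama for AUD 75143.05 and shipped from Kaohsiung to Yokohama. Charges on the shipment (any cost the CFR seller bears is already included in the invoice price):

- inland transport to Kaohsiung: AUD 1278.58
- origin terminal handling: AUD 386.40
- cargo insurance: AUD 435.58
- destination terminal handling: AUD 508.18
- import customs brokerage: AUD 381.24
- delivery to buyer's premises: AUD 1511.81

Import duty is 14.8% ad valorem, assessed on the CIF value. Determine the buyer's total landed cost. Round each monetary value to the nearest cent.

Total landed cost: AUD 89165.50

CFR: the seller pays costs through ocean freight to the destination port, but not insurance.
Already in the invoice (seller's account under CFR): inland to port, origin terminal — exclude.
CIF value = CFR price + insurance = 75143.05 + 435.58 = 75578.63
Import duty = 75578.63 × 14.8% = 11185.64
Buyer bears: insurance 435.58 + destination terminal 508.18 + brokerage 381.24 + delivery 1511.81 + duty 11185.64 = 14022.45
Landed cost = invoice 75143.05 + 14022.45 = 89165.50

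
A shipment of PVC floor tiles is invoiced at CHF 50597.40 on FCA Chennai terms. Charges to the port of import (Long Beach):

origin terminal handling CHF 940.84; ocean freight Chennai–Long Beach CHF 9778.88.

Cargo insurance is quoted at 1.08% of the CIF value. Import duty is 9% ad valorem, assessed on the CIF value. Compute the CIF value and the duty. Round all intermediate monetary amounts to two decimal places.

Let C be the CIF value. C = FCA price + pre-shipment costs + freight + 1.08% × C
C − 1.08% × C = 50597.40 + 940.84 + 9778.88
0.9892 × C = 61317.12
C = 61317.12 / 0.9892 = 61986.58
Insurance premium = 1.08% × 61986.58 = 669.46
Import duty = 61986.58 × 9% = 5578.79

CIF value: CHF 61986.58; import duty: CHF 5578.79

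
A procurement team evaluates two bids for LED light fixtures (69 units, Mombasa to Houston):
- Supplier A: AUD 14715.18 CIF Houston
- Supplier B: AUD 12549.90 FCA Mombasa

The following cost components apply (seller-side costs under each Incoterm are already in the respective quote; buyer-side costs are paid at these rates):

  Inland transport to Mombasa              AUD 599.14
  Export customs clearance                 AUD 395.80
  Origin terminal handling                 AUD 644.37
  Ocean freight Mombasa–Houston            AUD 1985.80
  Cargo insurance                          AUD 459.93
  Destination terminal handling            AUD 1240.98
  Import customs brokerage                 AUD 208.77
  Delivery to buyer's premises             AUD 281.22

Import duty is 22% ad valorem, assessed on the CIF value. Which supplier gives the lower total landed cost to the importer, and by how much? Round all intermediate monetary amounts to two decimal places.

Supplier A (CIF):
The CIF price already equals the CIF value: 14715.18
Import duty = 14715.18 × 22% = 3237.34
Buyer bears (A): 1240.98 + 208.77 + 281.22 = 1730.97
Landed cost (A) = invoice 14715.18 + 1730.97 + duty 3237.34 = 19683.49
Supplier B (FCA):
CIF value = FCA price + origin terminal + freight + insurance = 12549.90 + 644.37 + 1985.80 + 459.93 = 15640.00
Import duty = 15640.00 × 22% = 3440.80
Buyer bears (B): 644.37 + 1985.80 + 459.93 + 1240.98 + 208.77 + 281.22 = 4821.07
Landed cost (B) = invoice 12549.90 + 4821.07 + duty 3440.80 = 20811.77
Difference = |19683.49 − 20811.77| = 1128.28

Supplier A is cheaper by AUD 1128.28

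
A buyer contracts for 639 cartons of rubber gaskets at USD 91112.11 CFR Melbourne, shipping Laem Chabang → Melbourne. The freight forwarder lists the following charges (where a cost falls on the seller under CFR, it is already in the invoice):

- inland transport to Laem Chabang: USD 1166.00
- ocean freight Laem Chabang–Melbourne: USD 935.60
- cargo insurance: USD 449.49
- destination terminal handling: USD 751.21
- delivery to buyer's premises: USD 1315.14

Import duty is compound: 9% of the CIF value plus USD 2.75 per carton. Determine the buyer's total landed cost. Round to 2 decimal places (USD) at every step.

Total landed cost: USD 103625.74

CFR: the seller pays costs through ocean freight to the destination port, but not insurance.
Already in the invoice (seller's account under CFR): inland to port, freight — exclude.
CIF value = CFR price + insurance = 91112.11 + 449.49 = 91561.60
Ad valorem component: 91561.60 × 9% = 8240.54
Specific component: 639 × 2.75 = 1757.25
Import duty = 8240.54 + 1757.25 = 9997.79
Buyer bears: insurance 449.49 + destination terminal 751.21 + delivery 1315.14 + duty 9997.79 = 12513.63
Landed cost = invoice 91112.11 + 12513.63 = 103625.74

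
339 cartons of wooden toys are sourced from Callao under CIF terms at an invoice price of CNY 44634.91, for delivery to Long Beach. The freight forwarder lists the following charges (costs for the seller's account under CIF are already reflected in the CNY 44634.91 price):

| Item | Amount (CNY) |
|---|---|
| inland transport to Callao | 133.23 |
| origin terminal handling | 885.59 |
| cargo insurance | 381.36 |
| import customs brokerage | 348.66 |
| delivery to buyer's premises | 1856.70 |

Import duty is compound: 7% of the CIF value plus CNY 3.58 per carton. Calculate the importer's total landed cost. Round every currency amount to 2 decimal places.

Total landed cost: CNY 51178.33

CIF: the seller pays costs through ocean freight and marine insurance to the destination port.
Already in the invoice (seller's account under CIF): inland to port, origin terminal, insurance — exclude.
The CIF price already equals the CIF value: 44634.91
Ad valorem component: 44634.91 × 7% = 3124.44
Specific component: 339 × 3.58 = 1213.62
Import duty = 3124.44 + 1213.62 = 4338.06
Buyer bears: brokerage 348.66 + delivery 1856.70 + duty 4338.06 = 6543.42
Landed cost = invoice 44634.91 + 6543.42 = 51178.33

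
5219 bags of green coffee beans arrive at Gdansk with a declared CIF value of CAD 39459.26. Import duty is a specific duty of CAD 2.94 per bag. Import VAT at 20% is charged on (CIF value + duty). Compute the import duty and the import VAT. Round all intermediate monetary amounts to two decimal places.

Import duty: CAD 15343.86; import VAT: CAD 10960.62

Import duty = 5219 × 2.94 = 15343.86
VAT base = CIF + duty = 39459.26 + 15343.86 = 54803.12
Import VAT = 54803.12 × 20% = 10960.62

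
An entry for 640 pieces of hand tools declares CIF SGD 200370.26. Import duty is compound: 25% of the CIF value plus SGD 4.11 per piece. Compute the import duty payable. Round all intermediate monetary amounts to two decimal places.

Import duty: SGD 52722.97

Ad valorem component: 200370.26 × 25% = 50092.57
Specific component: 640 × 4.11 = 2630.40
Import duty = 50092.57 + 2630.40 = 52722.97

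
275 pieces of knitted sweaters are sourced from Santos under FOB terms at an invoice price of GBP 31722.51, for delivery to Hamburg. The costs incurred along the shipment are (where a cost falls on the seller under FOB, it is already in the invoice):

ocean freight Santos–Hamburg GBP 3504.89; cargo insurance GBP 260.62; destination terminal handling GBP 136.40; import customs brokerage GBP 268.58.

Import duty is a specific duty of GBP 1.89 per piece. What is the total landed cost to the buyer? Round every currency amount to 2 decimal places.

FOB: the seller bears costs until goods are on board at the origin port; the buyer bears freight, insurance and all costs thereafter.
CIF value = FOB price + freight + insurance = 31722.51 + 3504.89 + 260.62 = 35488.02
Import duty = 275 × 1.89 = 519.75
Buyer bears: freight 3504.89 + insurance 260.62 + destination terminal 136.40 + brokerage 268.58 + duty 519.75 = 4690.24
Landed cost = invoice 31722.51 + 4690.24 = 36412.75

Total landed cost: GBP 36412.75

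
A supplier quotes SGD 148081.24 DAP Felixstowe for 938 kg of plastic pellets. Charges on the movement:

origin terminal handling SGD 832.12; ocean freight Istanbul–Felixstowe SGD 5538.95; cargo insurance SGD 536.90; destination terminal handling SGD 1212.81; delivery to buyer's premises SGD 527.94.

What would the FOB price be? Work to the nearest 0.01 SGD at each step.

FOB price: SGD 140264.64

Not relevant to the conversion: origin terminal — on the seller under both DAP and FOB; already in the DAP price and stays in the FOB price.
From DAP to FOB, the seller no longer bears: freight, insurance, destination terminal, delivery.
FOB price = 148081.24 − 5538.95 − 536.90 − 1212.81 − 527.94 = 140264.64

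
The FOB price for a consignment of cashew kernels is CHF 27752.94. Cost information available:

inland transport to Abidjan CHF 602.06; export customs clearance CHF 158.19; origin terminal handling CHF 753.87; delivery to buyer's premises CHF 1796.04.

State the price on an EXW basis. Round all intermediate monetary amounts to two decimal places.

Not relevant to the conversion: delivery — on the buyer under both terms; not part of either seller's price.
From FOB to EXW, the seller no longer bears: inland to port, export clearance, origin terminal.
EXW price = 27752.94 − 602.06 − 158.19 − 753.87 = 26238.82

EXW price: CHF 26238.82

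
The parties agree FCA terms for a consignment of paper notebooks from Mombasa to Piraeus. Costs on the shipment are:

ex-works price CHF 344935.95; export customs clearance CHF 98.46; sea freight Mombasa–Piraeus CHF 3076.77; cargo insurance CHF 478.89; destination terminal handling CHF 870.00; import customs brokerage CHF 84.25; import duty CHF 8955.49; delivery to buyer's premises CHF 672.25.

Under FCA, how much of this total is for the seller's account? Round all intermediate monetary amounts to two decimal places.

FCA: the seller delivers export-cleared goods to the carrier; the buyer bears costs from that point.
Seller's account: goods 344935.95 + export clearance 98.46 = 345034.41
Buyer's account: freight 3076.77 + insurance 478.89 + destination terminal 870.00 + brokerage 84.25 + duty 8955.49 + delivery 672.25 = 14137.65

Seller's account: CHF 345034.41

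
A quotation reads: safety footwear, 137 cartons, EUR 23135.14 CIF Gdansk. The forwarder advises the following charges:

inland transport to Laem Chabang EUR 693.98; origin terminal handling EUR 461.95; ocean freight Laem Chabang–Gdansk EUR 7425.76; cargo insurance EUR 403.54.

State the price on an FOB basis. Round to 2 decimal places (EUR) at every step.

FOB price: EUR 15305.84

Not relevant to the conversion: inland to port, origin terminal — on the seller under both CIF and FOB; already in the CIF price and stays in the FOB price.
From CIF to FOB, the seller no longer bears: freight, insurance.
FOB price = 23135.14 − 7425.76 − 403.54 = 15305.84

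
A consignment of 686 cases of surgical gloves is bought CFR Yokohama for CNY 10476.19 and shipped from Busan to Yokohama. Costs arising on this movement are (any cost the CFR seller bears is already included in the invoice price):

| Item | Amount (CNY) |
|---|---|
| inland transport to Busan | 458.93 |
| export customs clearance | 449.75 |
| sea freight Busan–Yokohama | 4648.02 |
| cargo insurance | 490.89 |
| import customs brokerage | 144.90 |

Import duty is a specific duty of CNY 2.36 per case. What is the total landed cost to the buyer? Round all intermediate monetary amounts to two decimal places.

Total landed cost: CNY 12730.94

CFR: the seller pays costs through ocean freight to the destination port, but not insurance.
Already in the invoice (seller's account under CFR): inland to port, export clearance, freight — exclude.
CIF value = CFR price + insurance = 10476.19 + 490.89 = 10967.08
Import duty = 686 × 2.36 = 1618.96
Buyer bears: insurance 490.89 + brokerage 144.90 + duty 1618.96 = 2254.75
Landed cost = invoice 10476.19 + 2254.75 = 12730.94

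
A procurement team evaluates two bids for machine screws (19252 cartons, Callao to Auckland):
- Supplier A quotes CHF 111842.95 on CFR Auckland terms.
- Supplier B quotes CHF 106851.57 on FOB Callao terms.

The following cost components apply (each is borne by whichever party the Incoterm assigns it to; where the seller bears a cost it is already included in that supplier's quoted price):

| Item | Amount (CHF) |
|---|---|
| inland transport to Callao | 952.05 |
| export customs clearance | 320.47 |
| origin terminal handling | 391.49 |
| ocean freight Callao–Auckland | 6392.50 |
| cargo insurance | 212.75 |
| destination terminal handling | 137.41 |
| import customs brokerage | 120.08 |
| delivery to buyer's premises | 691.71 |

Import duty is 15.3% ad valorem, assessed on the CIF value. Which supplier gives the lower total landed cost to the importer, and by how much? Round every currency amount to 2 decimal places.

Supplier A (CFR):
CIF value = CFR price + insurance = 111842.95 + 212.75 = 112055.70
Import duty = 112055.70 × 15.3% = 17144.52
Buyer bears (A): 212.75 + 137.41 + 120.08 + 691.71 = 1161.95
Landed cost (A) = invoice 111842.95 + 1161.95 + duty 17144.52 = 130149.42
Supplier B (FOB):
CIF value = FOB price + freight + insurance = 106851.57 + 6392.50 + 212.75 = 113456.82
Import duty = 113456.82 × 15.3% = 17358.89
Buyer bears (B): 6392.50 + 212.75 + 137.41 + 120.08 + 691.71 = 7554.45
Landed cost (B) = invoice 106851.57 + 7554.45 + duty 17358.89 = 131764.91
Difference = |130149.42 − 131764.91| = 1615.49

Supplier A is cheaper by CHF 1615.49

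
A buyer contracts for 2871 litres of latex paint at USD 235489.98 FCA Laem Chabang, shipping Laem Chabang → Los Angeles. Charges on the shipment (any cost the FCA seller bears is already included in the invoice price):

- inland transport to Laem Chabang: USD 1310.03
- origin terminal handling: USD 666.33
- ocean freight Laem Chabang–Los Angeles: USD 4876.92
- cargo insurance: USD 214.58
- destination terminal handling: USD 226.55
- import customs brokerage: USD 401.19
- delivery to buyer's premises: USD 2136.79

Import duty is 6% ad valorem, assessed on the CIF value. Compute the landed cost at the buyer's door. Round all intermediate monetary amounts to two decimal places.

FCA: the seller delivers export-cleared goods to the carrier; the buyer bears costs from that point.
Already in the invoice (seller's account under FCA): inland to port — exclude.
CIF value = FCA price + origin terminal + freight + insurance = 235489.98 + 666.33 + 4876.92 + 214.58 = 241247.81
Import duty = 241247.81 × 6% = 14474.87
Buyer bears: origin terminal 666.33 + freight 4876.92 + insurance 214.58 + destination terminal 226.55 + brokerage 401.19 + delivery 2136.79 + duty 14474.87 = 22997.23
Landed cost = invoice 235489.98 + 22997.23 = 258487.21

Total landed cost: USD 258487.21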